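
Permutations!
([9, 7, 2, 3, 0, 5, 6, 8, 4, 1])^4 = (0 8 1)(4 7 9)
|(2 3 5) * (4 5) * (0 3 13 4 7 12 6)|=|(0 3 7 12 6)(2 13 4 5)|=20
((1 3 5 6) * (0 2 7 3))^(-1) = (0 1 6 5 3 7 2)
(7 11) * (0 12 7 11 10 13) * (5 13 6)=(0 12 7 10 6 5 13)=[12, 1, 2, 3, 4, 13, 5, 10, 8, 9, 6, 11, 7, 0]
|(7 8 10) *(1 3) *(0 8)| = 4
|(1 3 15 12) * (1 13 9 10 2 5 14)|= 10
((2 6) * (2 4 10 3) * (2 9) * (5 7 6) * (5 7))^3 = ((2 7 6 4 10 3 9))^3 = (2 4 9 6 3 7 10)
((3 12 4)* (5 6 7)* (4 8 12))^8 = (12)(5 7 6) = ((3 4)(5 6 7)(8 12))^8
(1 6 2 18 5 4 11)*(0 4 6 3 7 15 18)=(0 4 11 1 3 7 15 18 5 6 2)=[4, 3, 0, 7, 11, 6, 2, 15, 8, 9, 10, 1, 12, 13, 14, 18, 16, 17, 5]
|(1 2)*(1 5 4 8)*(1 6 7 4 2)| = |(2 5)(4 8 6 7)| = 4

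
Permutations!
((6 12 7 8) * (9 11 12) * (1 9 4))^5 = (1 8 11 4 7 9 6 12)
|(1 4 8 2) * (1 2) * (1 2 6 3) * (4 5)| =|(1 5 4 8 2 6 3)| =7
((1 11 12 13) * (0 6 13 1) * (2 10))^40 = (0 6 13)(1 11 12) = ((0 6 13)(1 11 12)(2 10))^40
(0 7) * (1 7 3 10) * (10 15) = [3, 7, 2, 15, 4, 5, 6, 0, 8, 9, 1, 11, 12, 13, 14, 10] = (0 3 15 10 1 7)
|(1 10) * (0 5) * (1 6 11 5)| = |(0 1 10 6 11 5)| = 6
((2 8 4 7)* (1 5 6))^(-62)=(1 5 6)(2 4)(7 8)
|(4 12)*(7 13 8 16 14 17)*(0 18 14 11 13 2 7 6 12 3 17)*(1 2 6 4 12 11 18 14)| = |(0 14)(1 2 7 6 11 13 8 16 18)(3 17 4)| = 18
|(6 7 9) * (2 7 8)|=|(2 7 9 6 8)|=5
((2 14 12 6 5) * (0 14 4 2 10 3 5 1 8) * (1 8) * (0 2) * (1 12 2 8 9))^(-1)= (0 4 2 14)(1 9 6 12)(3 10 5)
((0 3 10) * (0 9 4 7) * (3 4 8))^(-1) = ((0 4 7)(3 10 9 8))^(-1) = (0 7 4)(3 8 9 10)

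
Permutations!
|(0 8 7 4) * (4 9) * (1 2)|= |(0 8 7 9 4)(1 2)|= 10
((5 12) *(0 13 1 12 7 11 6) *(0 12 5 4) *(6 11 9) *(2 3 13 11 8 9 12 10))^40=((0 11 8 9 6 10 2 3 13 1 5 7 12 4))^40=(0 12 5 13 2 6 8)(1 3 10 9 11 4 7)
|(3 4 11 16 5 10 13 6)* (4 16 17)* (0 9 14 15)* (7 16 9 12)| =|(0 12 7 16 5 10 13 6 3 9 14 15)(4 11 17)| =12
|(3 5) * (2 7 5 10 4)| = 6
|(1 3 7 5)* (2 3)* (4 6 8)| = |(1 2 3 7 5)(4 6 8)| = 15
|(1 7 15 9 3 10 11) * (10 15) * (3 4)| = |(1 7 10 11)(3 15 9 4)| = 4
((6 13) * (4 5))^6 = (13)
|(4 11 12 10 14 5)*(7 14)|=7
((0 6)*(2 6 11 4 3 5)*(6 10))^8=(11)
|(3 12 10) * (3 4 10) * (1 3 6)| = |(1 3 12 6)(4 10)| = 4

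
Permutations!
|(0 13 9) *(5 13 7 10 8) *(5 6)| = 8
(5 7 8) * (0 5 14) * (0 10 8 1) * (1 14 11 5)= (0 1)(5 7 14 10 8 11)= [1, 0, 2, 3, 4, 7, 6, 14, 11, 9, 8, 5, 12, 13, 10]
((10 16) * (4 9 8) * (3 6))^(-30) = (16)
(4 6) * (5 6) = (4 5 6) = [0, 1, 2, 3, 5, 6, 4]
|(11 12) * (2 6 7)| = |(2 6 7)(11 12)| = 6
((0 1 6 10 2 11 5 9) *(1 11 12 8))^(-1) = (0 9 5 11)(1 8 12 2 10 6)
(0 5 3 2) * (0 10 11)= (0 5 3 2 10 11)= [5, 1, 10, 2, 4, 3, 6, 7, 8, 9, 11, 0]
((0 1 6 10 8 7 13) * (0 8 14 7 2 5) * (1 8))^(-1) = (0 5 2 8)(1 13 7 14 10 6)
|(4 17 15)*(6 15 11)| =5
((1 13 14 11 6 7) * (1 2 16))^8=((1 13 14 11 6 7 2 16))^8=(16)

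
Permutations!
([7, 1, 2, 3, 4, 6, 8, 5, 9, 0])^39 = (0 6)(5 9)(7 8)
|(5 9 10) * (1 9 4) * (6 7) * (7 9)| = |(1 7 6 9 10 5 4)| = 7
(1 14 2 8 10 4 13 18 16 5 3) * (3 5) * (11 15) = (1 14 2 8 10 4 13 18 16 3)(11 15) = [0, 14, 8, 1, 13, 5, 6, 7, 10, 9, 4, 15, 12, 18, 2, 11, 3, 17, 16]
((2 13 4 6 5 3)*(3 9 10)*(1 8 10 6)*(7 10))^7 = (1 4 13 2 3 10 7 8)(5 9 6)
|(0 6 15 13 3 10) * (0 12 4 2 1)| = 10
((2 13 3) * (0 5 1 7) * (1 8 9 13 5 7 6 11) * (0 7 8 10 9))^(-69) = (0 8)(2 9)(3 10)(5 13)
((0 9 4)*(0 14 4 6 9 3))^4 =(14)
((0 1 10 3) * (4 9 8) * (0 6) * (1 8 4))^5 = (0 6 3 10 1 8)(4 9)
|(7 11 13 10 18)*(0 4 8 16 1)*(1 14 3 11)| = 12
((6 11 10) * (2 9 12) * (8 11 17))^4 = (2 9 12)(6 10 11 8 17)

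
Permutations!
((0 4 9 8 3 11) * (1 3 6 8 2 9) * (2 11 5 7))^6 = ((0 4 1 3 5 7 2 9 11)(6 8))^6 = (0 2 3)(1 11 7)(4 9 5)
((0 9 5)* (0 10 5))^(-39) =((0 9)(5 10))^(-39) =(0 9)(5 10)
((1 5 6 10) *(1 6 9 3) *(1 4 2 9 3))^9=(1 4)(2 5)(3 9)(6 10)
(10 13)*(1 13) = (1 13 10) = [0, 13, 2, 3, 4, 5, 6, 7, 8, 9, 1, 11, 12, 10]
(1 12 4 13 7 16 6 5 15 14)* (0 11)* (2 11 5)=[5, 12, 11, 3, 13, 15, 2, 16, 8, 9, 10, 0, 4, 7, 1, 14, 6]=(0 5 15 14 1 12 4 13 7 16 6 2 11)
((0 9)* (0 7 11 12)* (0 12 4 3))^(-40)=(12)(0 7 4)(3 9 11)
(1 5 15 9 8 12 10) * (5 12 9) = (1 12 10)(5 15)(8 9) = [0, 12, 2, 3, 4, 15, 6, 7, 9, 8, 1, 11, 10, 13, 14, 5]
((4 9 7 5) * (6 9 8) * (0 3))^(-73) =((0 3)(4 8 6 9 7 5))^(-73) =(0 3)(4 5 7 9 6 8)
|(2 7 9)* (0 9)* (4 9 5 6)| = |(0 5 6 4 9 2 7)| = 7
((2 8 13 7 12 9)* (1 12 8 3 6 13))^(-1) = (1 8 7 13 6 3 2 9 12)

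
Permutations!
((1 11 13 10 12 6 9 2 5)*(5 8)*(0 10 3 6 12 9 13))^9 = (13)(0 10 9 2 8 5 1 11)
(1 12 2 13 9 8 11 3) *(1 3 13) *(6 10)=(1 12 2)(6 10)(8 11 13 9)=[0, 12, 1, 3, 4, 5, 10, 7, 11, 8, 6, 13, 2, 9]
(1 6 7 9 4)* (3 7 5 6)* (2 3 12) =[0, 12, 3, 7, 1, 6, 5, 9, 8, 4, 10, 11, 2] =(1 12 2 3 7 9 4)(5 6)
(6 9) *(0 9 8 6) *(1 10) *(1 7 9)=(0 1 10 7 9)(6 8)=[1, 10, 2, 3, 4, 5, 8, 9, 6, 0, 7]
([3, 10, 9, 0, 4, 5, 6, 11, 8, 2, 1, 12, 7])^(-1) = (0 3)(1 10)(2 9)(7 12 11)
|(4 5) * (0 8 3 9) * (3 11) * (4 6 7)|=|(0 8 11 3 9)(4 5 6 7)|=20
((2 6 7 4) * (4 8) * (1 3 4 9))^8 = ((1 3 4 2 6 7 8 9))^8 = (9)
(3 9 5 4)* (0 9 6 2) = (0 9 5 4 3 6 2) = [9, 1, 0, 6, 3, 4, 2, 7, 8, 5]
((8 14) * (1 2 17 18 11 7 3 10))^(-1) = (1 10 3 7 11 18 17 2)(8 14)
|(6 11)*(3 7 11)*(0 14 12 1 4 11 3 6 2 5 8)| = |(0 14 12 1 4 11 2 5 8)(3 7)| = 18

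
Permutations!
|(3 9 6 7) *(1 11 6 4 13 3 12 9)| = |(1 11 6 7 12 9 4 13 3)| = 9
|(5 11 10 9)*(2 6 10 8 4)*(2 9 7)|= 20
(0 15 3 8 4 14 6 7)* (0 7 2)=[15, 1, 0, 8, 14, 5, 2, 7, 4, 9, 10, 11, 12, 13, 6, 3]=(0 15 3 8 4 14 6 2)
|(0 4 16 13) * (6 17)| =4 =|(0 4 16 13)(6 17)|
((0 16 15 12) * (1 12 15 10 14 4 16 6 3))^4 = (16)(0 12 1 3 6)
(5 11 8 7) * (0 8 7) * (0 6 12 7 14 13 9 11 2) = (0 8 6 12 7 5 2)(9 11 14 13) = [8, 1, 0, 3, 4, 2, 12, 5, 6, 11, 10, 14, 7, 9, 13]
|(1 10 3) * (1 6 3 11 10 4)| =|(1 4)(3 6)(10 11)| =2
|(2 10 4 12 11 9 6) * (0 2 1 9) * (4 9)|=9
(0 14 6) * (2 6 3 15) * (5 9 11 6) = (0 14 3 15 2 5 9 11 6) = [14, 1, 5, 15, 4, 9, 0, 7, 8, 11, 10, 6, 12, 13, 3, 2]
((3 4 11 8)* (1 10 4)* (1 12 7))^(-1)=(1 7 12 3 8 11 4 10)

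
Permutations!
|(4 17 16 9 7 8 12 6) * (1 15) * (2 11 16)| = |(1 15)(2 11 16 9 7 8 12 6 4 17)| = 10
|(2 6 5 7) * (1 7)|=|(1 7 2 6 5)|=5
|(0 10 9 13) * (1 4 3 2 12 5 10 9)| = 21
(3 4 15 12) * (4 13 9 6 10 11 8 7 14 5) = [0, 1, 2, 13, 15, 4, 10, 14, 7, 6, 11, 8, 3, 9, 5, 12] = (3 13 9 6 10 11 8 7 14 5 4 15 12)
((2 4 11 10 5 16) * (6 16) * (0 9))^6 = (2 16 6 5 10 11 4)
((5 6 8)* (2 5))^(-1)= ((2 5 6 8))^(-1)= (2 8 6 5)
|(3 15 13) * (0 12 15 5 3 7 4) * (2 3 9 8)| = 30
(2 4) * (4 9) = [0, 1, 9, 3, 2, 5, 6, 7, 8, 4] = (2 9 4)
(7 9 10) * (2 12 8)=(2 12 8)(7 9 10)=[0, 1, 12, 3, 4, 5, 6, 9, 2, 10, 7, 11, 8]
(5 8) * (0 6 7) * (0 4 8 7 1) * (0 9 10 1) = (0 6)(1 9 10)(4 8 5 7) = [6, 9, 2, 3, 8, 7, 0, 4, 5, 10, 1]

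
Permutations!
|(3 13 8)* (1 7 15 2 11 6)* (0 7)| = 21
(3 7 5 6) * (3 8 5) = (3 7)(5 6 8) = [0, 1, 2, 7, 4, 6, 8, 3, 5]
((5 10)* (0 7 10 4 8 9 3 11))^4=(0 4 11 5 3 10 9 7 8)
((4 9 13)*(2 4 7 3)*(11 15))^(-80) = ((2 4 9 13 7 3)(11 15))^(-80) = (15)(2 7 9)(3 13 4)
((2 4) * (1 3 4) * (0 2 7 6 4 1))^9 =((0 2)(1 3)(4 7 6))^9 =(7)(0 2)(1 3)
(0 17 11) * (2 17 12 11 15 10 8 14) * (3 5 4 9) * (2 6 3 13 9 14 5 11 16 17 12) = [2, 1, 12, 11, 14, 4, 3, 7, 5, 13, 8, 0, 16, 9, 6, 10, 17, 15] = (0 2 12 16 17 15 10 8 5 4 14 6 3 11)(9 13)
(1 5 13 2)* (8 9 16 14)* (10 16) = (1 5 13 2)(8 9 10 16 14) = [0, 5, 1, 3, 4, 13, 6, 7, 9, 10, 16, 11, 12, 2, 8, 15, 14]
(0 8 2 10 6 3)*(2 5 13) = [8, 1, 10, 0, 4, 13, 3, 7, 5, 9, 6, 11, 12, 2] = (0 8 5 13 2 10 6 3)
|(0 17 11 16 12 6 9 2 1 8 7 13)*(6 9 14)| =22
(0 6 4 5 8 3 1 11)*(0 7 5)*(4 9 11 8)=(0 6 9 11 7 5 4)(1 8 3)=[6, 8, 2, 1, 0, 4, 9, 5, 3, 11, 10, 7]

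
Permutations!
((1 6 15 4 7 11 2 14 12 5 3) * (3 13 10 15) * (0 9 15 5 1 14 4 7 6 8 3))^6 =((0 9 15 7 11 2 4 6)(1 8 3 14 12)(5 13 10))^6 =(0 4 11 15)(1 8 3 14 12)(2 7 9 6)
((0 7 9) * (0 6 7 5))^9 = ((0 5)(6 7 9))^9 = (9)(0 5)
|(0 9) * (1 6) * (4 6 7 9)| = |(0 4 6 1 7 9)| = 6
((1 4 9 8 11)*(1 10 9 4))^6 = ((8 11 10 9))^6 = (8 10)(9 11)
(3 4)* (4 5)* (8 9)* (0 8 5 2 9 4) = (0 8 4 3 2 9 5) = [8, 1, 9, 2, 3, 0, 6, 7, 4, 5]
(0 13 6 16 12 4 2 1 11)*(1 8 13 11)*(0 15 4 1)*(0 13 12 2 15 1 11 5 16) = (0 5 16 2 8 12 11 1 13 6)(4 15) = [5, 13, 8, 3, 15, 16, 0, 7, 12, 9, 10, 1, 11, 6, 14, 4, 2]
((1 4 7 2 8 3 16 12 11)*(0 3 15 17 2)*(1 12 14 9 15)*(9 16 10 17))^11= (0 10 2 1 7 3 17 8 4)(9 15)(11 12)(14 16)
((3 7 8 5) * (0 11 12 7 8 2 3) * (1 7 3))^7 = (0 11 12 3 8 5)(1 7 2)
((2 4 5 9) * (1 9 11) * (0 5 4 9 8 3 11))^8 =(11)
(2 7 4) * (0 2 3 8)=(0 2 7 4 3 8)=[2, 1, 7, 8, 3, 5, 6, 4, 0]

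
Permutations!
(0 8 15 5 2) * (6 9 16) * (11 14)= (0 8 15 5 2)(6 9 16)(11 14)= [8, 1, 0, 3, 4, 2, 9, 7, 15, 16, 10, 14, 12, 13, 11, 5, 6]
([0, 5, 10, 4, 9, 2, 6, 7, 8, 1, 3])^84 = (10)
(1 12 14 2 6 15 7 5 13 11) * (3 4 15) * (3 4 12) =[0, 3, 6, 12, 15, 13, 4, 5, 8, 9, 10, 1, 14, 11, 2, 7] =(1 3 12 14 2 6 4 15 7 5 13 11)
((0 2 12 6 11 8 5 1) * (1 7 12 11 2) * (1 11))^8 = ((0 11 8 5 7 12 6 2 1))^8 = (0 1 2 6 12 7 5 8 11)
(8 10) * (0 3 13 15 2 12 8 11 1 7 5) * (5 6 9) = (0 3 13 15 2 12 8 10 11 1 7 6 9 5) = [3, 7, 12, 13, 4, 0, 9, 6, 10, 5, 11, 1, 8, 15, 14, 2]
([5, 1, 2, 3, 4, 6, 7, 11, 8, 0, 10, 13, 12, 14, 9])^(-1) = (0 9 14 13 11 7 6 5)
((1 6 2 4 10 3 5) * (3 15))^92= ((1 6 2 4 10 15 3 5))^92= (1 10)(2 3)(4 5)(6 15)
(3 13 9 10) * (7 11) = (3 13 9 10)(7 11) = [0, 1, 2, 13, 4, 5, 6, 11, 8, 10, 3, 7, 12, 9]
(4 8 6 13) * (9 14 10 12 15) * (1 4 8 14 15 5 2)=[0, 4, 1, 3, 14, 2, 13, 7, 6, 15, 12, 11, 5, 8, 10, 9]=(1 4 14 10 12 5 2)(6 13 8)(9 15)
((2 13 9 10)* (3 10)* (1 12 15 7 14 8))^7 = ((1 12 15 7 14 8)(2 13 9 3 10))^7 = (1 12 15 7 14 8)(2 9 10 13 3)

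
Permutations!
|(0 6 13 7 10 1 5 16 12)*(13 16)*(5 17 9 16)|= 11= |(0 6 5 13 7 10 1 17 9 16 12)|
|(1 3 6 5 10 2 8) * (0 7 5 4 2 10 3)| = 9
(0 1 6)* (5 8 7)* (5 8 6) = [1, 5, 2, 3, 4, 6, 0, 8, 7] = (0 1 5 6)(7 8)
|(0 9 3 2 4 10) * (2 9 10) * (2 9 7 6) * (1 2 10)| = |(0 1 2 4 9 3 7 6 10)| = 9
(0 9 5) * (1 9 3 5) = (0 3 5)(1 9) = [3, 9, 2, 5, 4, 0, 6, 7, 8, 1]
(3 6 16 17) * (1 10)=(1 10)(3 6 16 17)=[0, 10, 2, 6, 4, 5, 16, 7, 8, 9, 1, 11, 12, 13, 14, 15, 17, 3]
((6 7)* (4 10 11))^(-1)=(4 11 10)(6 7)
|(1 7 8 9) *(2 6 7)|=6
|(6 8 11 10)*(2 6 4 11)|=3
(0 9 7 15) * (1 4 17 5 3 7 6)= (0 9 6 1 4 17 5 3 7 15)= [9, 4, 2, 7, 17, 3, 1, 15, 8, 6, 10, 11, 12, 13, 14, 0, 16, 5]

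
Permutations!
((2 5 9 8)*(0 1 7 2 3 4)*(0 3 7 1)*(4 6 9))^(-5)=((2 5 4 3 6 9 8 7))^(-5)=(2 3 8 5 6 7 4 9)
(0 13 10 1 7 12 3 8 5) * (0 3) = (0 13 10 1 7 12)(3 8 5) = [13, 7, 2, 8, 4, 3, 6, 12, 5, 9, 1, 11, 0, 10]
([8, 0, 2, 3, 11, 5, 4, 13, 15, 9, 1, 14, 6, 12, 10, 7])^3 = [7, 15, 2, 3, 10, 5, 14, 6, 13, 9, 8, 1, 11, 4, 0, 12]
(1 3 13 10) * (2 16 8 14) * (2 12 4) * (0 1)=(0 1 3 13 10)(2 16 8 14 12 4)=[1, 3, 16, 13, 2, 5, 6, 7, 14, 9, 0, 11, 4, 10, 12, 15, 8]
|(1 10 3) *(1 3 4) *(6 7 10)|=5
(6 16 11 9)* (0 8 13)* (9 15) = (0 8 13)(6 16 11 15 9) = [8, 1, 2, 3, 4, 5, 16, 7, 13, 6, 10, 15, 12, 0, 14, 9, 11]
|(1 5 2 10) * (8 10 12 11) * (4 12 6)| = |(1 5 2 6 4 12 11 8 10)| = 9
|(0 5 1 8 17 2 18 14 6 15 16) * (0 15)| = 18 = |(0 5 1 8 17 2 18 14 6)(15 16)|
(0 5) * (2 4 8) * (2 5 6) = (0 6 2 4 8 5) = [6, 1, 4, 3, 8, 0, 2, 7, 5]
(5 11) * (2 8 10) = [0, 1, 8, 3, 4, 11, 6, 7, 10, 9, 2, 5] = (2 8 10)(5 11)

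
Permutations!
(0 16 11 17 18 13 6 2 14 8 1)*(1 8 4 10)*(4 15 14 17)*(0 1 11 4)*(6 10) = (0 16 4 6 2 17 18 13 10 11)(14 15) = [16, 1, 17, 3, 6, 5, 2, 7, 8, 9, 11, 0, 12, 10, 15, 14, 4, 18, 13]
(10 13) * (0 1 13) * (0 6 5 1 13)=(0 13 10 6 5 1)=[13, 0, 2, 3, 4, 1, 5, 7, 8, 9, 6, 11, 12, 10]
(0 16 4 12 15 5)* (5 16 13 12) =[13, 1, 2, 3, 5, 0, 6, 7, 8, 9, 10, 11, 15, 12, 14, 16, 4] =(0 13 12 15 16 4 5)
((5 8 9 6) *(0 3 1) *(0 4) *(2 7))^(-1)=(0 4 1 3)(2 7)(5 6 9 8)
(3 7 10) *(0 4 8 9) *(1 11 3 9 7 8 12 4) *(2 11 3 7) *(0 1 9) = [9, 3, 11, 8, 12, 5, 6, 10, 2, 1, 0, 7, 4] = (0 9 1 3 8 2 11 7 10)(4 12)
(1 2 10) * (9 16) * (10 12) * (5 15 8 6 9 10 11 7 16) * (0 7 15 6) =(0 7 16 10 1 2 12 11 15 8)(5 6 9) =[7, 2, 12, 3, 4, 6, 9, 16, 0, 5, 1, 15, 11, 13, 14, 8, 10]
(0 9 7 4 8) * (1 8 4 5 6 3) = (0 9 7 5 6 3 1 8) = [9, 8, 2, 1, 4, 6, 3, 5, 0, 7]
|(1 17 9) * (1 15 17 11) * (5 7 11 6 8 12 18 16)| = |(1 6 8 12 18 16 5 7 11)(9 15 17)| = 9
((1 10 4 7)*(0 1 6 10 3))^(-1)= (0 3 1)(4 10 6 7)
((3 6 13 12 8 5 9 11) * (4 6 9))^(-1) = ((3 9 11)(4 6 13 12 8 5))^(-1) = (3 11 9)(4 5 8 12 13 6)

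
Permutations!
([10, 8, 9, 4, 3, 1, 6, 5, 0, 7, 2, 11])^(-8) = [0, 1, 2, 3, 4, 5, 6, 7, 8, 9, 10, 11]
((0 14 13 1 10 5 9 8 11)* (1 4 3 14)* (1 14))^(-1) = (0 11 8 9 5 10 1 3 4 13 14)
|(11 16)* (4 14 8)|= 6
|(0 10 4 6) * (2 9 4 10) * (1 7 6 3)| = 8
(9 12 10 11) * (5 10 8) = (5 10 11 9 12 8) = [0, 1, 2, 3, 4, 10, 6, 7, 5, 12, 11, 9, 8]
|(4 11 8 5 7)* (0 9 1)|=15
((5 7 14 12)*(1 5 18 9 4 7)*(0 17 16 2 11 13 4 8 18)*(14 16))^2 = ((0 17 14 12)(1 5)(2 11 13 4 7 16)(8 18 9))^2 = (0 14)(2 13 7)(4 16 11)(8 9 18)(12 17)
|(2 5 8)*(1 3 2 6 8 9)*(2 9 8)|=|(1 3 9)(2 5 8 6)|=12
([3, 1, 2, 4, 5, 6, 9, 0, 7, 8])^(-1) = (0 7 8 9 6 5 4 3)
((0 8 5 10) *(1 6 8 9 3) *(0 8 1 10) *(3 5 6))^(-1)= (0 5 9)(1 6 8 10 3)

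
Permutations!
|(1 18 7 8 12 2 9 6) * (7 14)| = 9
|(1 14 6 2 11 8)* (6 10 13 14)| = |(1 6 2 11 8)(10 13 14)| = 15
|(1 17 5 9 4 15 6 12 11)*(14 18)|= |(1 17 5 9 4 15 6 12 11)(14 18)|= 18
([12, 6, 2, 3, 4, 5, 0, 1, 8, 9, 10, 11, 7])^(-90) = [0, 1, 2, 3, 4, 5, 6, 7, 8, 9, 10, 11, 12]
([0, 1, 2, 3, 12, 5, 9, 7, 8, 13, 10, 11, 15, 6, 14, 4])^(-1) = (4 15 12)(6 13 9)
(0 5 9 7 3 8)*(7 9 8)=(9)(0 5 8)(3 7)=[5, 1, 2, 7, 4, 8, 6, 3, 0, 9]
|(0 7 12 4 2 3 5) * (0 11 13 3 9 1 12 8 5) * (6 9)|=|(0 7 8 5 11 13 3)(1 12 4 2 6 9)|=42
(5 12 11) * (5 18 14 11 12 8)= (5 8)(11 18 14)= [0, 1, 2, 3, 4, 8, 6, 7, 5, 9, 10, 18, 12, 13, 11, 15, 16, 17, 14]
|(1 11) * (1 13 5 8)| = |(1 11 13 5 8)| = 5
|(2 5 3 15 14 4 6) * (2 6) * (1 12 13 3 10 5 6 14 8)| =|(1 12 13 3 15 8)(2 6 14 4)(5 10)| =12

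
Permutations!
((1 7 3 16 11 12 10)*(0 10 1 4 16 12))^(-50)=(16)(1 3)(7 12)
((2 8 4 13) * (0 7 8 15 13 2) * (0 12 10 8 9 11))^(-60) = (2 12 4 13 8 15 10)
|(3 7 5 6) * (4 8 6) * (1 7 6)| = |(1 7 5 4 8)(3 6)| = 10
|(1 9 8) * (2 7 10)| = 3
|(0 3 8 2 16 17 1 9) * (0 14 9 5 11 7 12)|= |(0 3 8 2 16 17 1 5 11 7 12)(9 14)|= 22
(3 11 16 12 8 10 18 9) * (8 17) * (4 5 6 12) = (3 11 16 4 5 6 12 17 8 10 18 9) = [0, 1, 2, 11, 5, 6, 12, 7, 10, 3, 18, 16, 17, 13, 14, 15, 4, 8, 9]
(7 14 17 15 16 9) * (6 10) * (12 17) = (6 10)(7 14 12 17 15 16 9) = [0, 1, 2, 3, 4, 5, 10, 14, 8, 7, 6, 11, 17, 13, 12, 16, 9, 15]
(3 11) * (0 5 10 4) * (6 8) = (0 5 10 4)(3 11)(6 8) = [5, 1, 2, 11, 0, 10, 8, 7, 6, 9, 4, 3]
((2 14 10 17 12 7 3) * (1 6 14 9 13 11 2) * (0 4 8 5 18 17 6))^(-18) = ((0 4 8 5 18 17 12 7 3 1)(2 9 13 11)(6 14 10))^(-18) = (0 8 18 12 3)(1 4 5 17 7)(2 13)(9 11)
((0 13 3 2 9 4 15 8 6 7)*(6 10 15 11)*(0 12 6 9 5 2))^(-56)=(0 13 3)(4 11 9)(6 7 12)(8 10 15)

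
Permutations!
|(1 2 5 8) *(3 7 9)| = 12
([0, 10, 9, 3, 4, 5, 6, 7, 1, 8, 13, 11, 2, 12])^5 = [0, 9, 13, 3, 4, 5, 6, 7, 2, 12, 8, 11, 10, 1]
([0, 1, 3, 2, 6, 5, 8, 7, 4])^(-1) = [0, 1, 3, 2, 8, 5, 4, 7, 6]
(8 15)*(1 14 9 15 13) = (1 14 9 15 8 13) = [0, 14, 2, 3, 4, 5, 6, 7, 13, 15, 10, 11, 12, 1, 9, 8]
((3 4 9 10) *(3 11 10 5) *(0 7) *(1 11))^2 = (1 10 11)(3 9)(4 5) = ((0 7)(1 11 10)(3 4 9 5))^2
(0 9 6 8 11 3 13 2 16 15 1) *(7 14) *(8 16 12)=(0 9 6 16 15 1)(2 12 8 11 3 13)(7 14)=[9, 0, 12, 13, 4, 5, 16, 14, 11, 6, 10, 3, 8, 2, 7, 1, 15]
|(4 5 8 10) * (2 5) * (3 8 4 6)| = 12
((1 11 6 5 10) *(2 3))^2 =(1 6 10 11 5)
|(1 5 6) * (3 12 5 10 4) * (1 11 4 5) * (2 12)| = 9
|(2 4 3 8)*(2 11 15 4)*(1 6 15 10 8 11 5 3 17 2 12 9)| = |(1 6 15 4 17 2 12 9)(3 11 10 8 5)| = 40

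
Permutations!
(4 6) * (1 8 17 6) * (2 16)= (1 8 17 6 4)(2 16)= [0, 8, 16, 3, 1, 5, 4, 7, 17, 9, 10, 11, 12, 13, 14, 15, 2, 6]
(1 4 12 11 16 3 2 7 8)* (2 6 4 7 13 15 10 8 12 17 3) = (1 7 12 11 16 2 13 15 10 8)(3 6 4 17) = [0, 7, 13, 6, 17, 5, 4, 12, 1, 9, 8, 16, 11, 15, 14, 10, 2, 3]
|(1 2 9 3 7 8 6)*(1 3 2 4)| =|(1 4)(2 9)(3 7 8 6)| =4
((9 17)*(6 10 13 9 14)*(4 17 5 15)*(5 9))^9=(4 17 14 6 10 13 5 15)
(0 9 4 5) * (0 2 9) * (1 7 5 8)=(1 7 5 2 9 4 8)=[0, 7, 9, 3, 8, 2, 6, 5, 1, 4]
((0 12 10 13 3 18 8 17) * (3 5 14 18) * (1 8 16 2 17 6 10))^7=((0 12 1 8 6 10 13 5 14 18 16 2 17))^7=(0 5 12 14 1 18 8 16 6 2 10 17 13)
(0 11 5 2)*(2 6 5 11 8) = (11)(0 8 2)(5 6) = [8, 1, 0, 3, 4, 6, 5, 7, 2, 9, 10, 11]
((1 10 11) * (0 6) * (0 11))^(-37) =((0 6 11 1 10))^(-37) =(0 1 6 10 11)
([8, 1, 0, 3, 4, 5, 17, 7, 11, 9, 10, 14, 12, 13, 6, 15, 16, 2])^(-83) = (0 8 11 14 6 17 2)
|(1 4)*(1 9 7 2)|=|(1 4 9 7 2)|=5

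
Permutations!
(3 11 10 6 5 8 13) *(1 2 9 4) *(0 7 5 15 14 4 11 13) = (0 7 5 8)(1 2 9 11 10 6 15 14 4)(3 13) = [7, 2, 9, 13, 1, 8, 15, 5, 0, 11, 6, 10, 12, 3, 4, 14]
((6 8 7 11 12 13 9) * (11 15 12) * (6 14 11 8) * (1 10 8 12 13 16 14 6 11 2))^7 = ((1 10 8 7 15 13 9 6 11 12 16 14 2))^7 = (1 6 10 11 8 12 7 16 15 14 13 2 9)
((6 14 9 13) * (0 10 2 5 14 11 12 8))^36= ((0 10 2 5 14 9 13 6 11 12 8))^36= (0 5 13 12 10 14 6 8 2 9 11)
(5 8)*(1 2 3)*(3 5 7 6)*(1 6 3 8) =[0, 2, 5, 6, 4, 1, 8, 3, 7] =(1 2 5)(3 6 8 7)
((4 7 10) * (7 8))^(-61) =(4 10 7 8)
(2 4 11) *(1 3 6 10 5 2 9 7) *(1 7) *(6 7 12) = [0, 3, 4, 7, 11, 2, 10, 12, 8, 1, 5, 9, 6] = (1 3 7 12 6 10 5 2 4 11 9)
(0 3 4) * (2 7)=(0 3 4)(2 7)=[3, 1, 7, 4, 0, 5, 6, 2]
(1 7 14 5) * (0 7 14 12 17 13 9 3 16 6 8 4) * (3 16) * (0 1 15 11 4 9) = [7, 14, 2, 3, 1, 15, 8, 12, 9, 16, 10, 4, 17, 0, 5, 11, 6, 13] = (0 7 12 17 13)(1 14 5 15 11 4)(6 8 9 16)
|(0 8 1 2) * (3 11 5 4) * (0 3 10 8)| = 8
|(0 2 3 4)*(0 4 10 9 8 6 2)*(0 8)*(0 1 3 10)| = |(0 8 6 2 10 9 1 3)| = 8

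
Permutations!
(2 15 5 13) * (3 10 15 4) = (2 4 3 10 15 5 13) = [0, 1, 4, 10, 3, 13, 6, 7, 8, 9, 15, 11, 12, 2, 14, 5]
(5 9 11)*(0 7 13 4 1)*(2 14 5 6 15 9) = (0 7 13 4 1)(2 14 5)(6 15 9 11) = [7, 0, 14, 3, 1, 2, 15, 13, 8, 11, 10, 6, 12, 4, 5, 9]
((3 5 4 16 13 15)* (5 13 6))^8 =((3 13 15)(4 16 6 5))^8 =(16)(3 15 13)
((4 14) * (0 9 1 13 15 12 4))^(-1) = (0 14 4 12 15 13 1 9)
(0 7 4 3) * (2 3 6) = (0 7 4 6 2 3) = [7, 1, 3, 0, 6, 5, 2, 4]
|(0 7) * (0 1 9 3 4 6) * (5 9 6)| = |(0 7 1 6)(3 4 5 9)| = 4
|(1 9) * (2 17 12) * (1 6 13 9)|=|(2 17 12)(6 13 9)|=3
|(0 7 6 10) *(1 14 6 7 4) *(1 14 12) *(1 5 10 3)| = 9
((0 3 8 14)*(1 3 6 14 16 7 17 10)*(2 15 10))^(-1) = (0 14 6)(1 10 15 2 17 7 16 8 3)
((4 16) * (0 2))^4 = (16) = ((0 2)(4 16))^4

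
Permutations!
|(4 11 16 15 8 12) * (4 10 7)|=|(4 11 16 15 8 12 10 7)|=8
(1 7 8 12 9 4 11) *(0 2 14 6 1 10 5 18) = (0 2 14 6 1 7 8 12 9 4 11 10 5 18) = [2, 7, 14, 3, 11, 18, 1, 8, 12, 4, 5, 10, 9, 13, 6, 15, 16, 17, 0]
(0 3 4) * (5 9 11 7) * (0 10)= [3, 1, 2, 4, 10, 9, 6, 5, 8, 11, 0, 7]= (0 3 4 10)(5 9 11 7)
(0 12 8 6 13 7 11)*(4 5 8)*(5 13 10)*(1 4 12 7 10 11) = [7, 4, 2, 3, 13, 8, 11, 1, 6, 9, 5, 0, 12, 10] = (0 7 1 4 13 10 5 8 6 11)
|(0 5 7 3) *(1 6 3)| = 6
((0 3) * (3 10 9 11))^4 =((0 10 9 11 3))^4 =(0 3 11 9 10)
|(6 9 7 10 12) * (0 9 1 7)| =10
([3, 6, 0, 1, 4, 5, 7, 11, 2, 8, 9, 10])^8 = [8, 0, 9, 2, 4, 5, 3, 1, 10, 11, 7, 6]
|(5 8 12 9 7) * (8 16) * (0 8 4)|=|(0 8 12 9 7 5 16 4)|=8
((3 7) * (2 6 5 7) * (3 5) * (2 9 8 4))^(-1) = (2 4 8 9 3 6)(5 7)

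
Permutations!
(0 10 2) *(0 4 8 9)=(0 10 2 4 8 9)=[10, 1, 4, 3, 8, 5, 6, 7, 9, 0, 2]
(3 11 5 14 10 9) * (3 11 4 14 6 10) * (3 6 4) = (4 14 6 10 9 11 5) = [0, 1, 2, 3, 14, 4, 10, 7, 8, 11, 9, 5, 12, 13, 6]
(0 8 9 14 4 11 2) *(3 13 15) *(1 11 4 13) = (0 8 9 14 13 15 3 1 11 2) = [8, 11, 0, 1, 4, 5, 6, 7, 9, 14, 10, 2, 12, 15, 13, 3]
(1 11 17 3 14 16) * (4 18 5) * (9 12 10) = (1 11 17 3 14 16)(4 18 5)(9 12 10) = [0, 11, 2, 14, 18, 4, 6, 7, 8, 12, 9, 17, 10, 13, 16, 15, 1, 3, 5]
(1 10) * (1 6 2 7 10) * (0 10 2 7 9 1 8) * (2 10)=[2, 8, 9, 3, 4, 5, 7, 10, 0, 1, 6]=(0 2 9 1 8)(6 7 10)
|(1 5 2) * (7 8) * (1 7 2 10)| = |(1 5 10)(2 7 8)| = 3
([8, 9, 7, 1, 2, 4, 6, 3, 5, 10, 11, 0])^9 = [10, 7, 5, 2, 8, 0, 6, 4, 11, 3, 1, 9]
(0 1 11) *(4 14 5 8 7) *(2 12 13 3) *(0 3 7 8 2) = (0 1 11 3)(2 12 13 7 4 14 5) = [1, 11, 12, 0, 14, 2, 6, 4, 8, 9, 10, 3, 13, 7, 5]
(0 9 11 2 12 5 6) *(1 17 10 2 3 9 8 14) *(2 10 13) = [8, 17, 12, 9, 4, 6, 0, 7, 14, 11, 10, 3, 5, 2, 1, 15, 16, 13] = (0 8 14 1 17 13 2 12 5 6)(3 9 11)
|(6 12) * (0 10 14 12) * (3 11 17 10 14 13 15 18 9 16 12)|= 13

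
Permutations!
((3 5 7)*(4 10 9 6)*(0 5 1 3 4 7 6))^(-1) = (0 9 10 4 7 6 5)(1 3)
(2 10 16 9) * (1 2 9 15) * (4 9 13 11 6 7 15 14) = [0, 2, 10, 3, 9, 5, 7, 15, 8, 13, 16, 6, 12, 11, 4, 1, 14] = (1 2 10 16 14 4 9 13 11 6 7 15)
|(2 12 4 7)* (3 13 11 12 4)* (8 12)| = |(2 4 7)(3 13 11 8 12)| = 15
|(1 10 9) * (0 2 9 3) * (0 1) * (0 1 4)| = 7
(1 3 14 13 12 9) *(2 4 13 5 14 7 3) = [0, 2, 4, 7, 13, 14, 6, 3, 8, 1, 10, 11, 9, 12, 5] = (1 2 4 13 12 9)(3 7)(5 14)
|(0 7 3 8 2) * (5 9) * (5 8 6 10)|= 9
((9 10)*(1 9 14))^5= (1 9 10 14)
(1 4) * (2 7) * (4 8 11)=(1 8 11 4)(2 7)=[0, 8, 7, 3, 1, 5, 6, 2, 11, 9, 10, 4]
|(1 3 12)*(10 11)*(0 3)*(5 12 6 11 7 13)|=|(0 3 6 11 10 7 13 5 12 1)|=10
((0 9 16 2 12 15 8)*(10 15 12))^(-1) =((0 9 16 2 10 15 8))^(-1) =(0 8 15 10 2 16 9)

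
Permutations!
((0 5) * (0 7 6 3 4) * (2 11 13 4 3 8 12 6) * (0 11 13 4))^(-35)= ((0 5 7 2 13)(4 11)(6 8 12))^(-35)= (13)(4 11)(6 8 12)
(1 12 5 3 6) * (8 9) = (1 12 5 3 6)(8 9) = [0, 12, 2, 6, 4, 3, 1, 7, 9, 8, 10, 11, 5]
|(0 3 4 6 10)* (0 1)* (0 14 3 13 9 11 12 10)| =|(0 13 9 11 12 10 1 14 3 4 6)| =11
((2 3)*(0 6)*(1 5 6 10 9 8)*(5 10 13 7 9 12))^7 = ((0 13 7 9 8 1 10 12 5 6)(2 3))^7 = (0 12 8 13 5 1 7 6 10 9)(2 3)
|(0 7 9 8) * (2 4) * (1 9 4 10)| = 8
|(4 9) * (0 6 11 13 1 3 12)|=14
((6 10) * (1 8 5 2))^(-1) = (1 2 5 8)(6 10)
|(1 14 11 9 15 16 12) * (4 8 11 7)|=|(1 14 7 4 8 11 9 15 16 12)|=10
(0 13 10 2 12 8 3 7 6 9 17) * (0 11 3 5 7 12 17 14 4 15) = (0 13 10 2 17 11 3 12 8 5 7 6 9 14 4 15) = [13, 1, 17, 12, 15, 7, 9, 6, 5, 14, 2, 3, 8, 10, 4, 0, 16, 11]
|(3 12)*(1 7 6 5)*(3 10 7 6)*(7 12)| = |(1 6 5)(3 7)(10 12)| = 6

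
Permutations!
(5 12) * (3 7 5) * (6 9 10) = [0, 1, 2, 7, 4, 12, 9, 5, 8, 10, 6, 11, 3] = (3 7 5 12)(6 9 10)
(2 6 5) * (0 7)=[7, 1, 6, 3, 4, 2, 5, 0]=(0 7)(2 6 5)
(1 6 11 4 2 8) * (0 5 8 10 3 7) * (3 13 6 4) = (0 5 8 1 4 2 10 13 6 11 3 7) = [5, 4, 10, 7, 2, 8, 11, 0, 1, 9, 13, 3, 12, 6]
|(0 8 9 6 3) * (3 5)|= |(0 8 9 6 5 3)|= 6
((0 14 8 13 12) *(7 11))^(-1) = ((0 14 8 13 12)(7 11))^(-1) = (0 12 13 8 14)(7 11)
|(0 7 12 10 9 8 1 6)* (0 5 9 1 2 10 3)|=28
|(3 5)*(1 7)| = 2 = |(1 7)(3 5)|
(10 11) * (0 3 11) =(0 3 11 10) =[3, 1, 2, 11, 4, 5, 6, 7, 8, 9, 0, 10]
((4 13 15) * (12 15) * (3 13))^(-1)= (3 4 15 12 13)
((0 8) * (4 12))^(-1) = (0 8)(4 12)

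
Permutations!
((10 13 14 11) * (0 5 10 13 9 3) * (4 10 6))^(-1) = (0 3 9 10 4 6 5)(11 14 13)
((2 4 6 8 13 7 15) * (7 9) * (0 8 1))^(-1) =((0 8 13 9 7 15 2 4 6 1))^(-1) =(0 1 6 4 2 15 7 9 13 8)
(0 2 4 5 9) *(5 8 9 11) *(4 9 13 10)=(0 2 9)(4 8 13 10)(5 11)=[2, 1, 9, 3, 8, 11, 6, 7, 13, 0, 4, 5, 12, 10]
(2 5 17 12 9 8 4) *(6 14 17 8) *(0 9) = (0 9 6 14 17 12)(2 5 8 4) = [9, 1, 5, 3, 2, 8, 14, 7, 4, 6, 10, 11, 0, 13, 17, 15, 16, 12]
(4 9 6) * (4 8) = (4 9 6 8) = [0, 1, 2, 3, 9, 5, 8, 7, 4, 6]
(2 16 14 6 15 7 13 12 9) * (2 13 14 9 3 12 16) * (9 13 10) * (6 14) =[0, 1, 2, 12, 4, 5, 15, 6, 8, 10, 9, 11, 3, 16, 14, 7, 13] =(3 12)(6 15 7)(9 10)(13 16)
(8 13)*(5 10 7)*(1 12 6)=(1 12 6)(5 10 7)(8 13)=[0, 12, 2, 3, 4, 10, 1, 5, 13, 9, 7, 11, 6, 8]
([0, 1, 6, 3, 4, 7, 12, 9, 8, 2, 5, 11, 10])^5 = [0, 1, 7, 3, 4, 12, 9, 10, 8, 5, 6, 11, 2]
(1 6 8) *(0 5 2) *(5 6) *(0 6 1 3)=(0 1 5 2 6 8 3)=[1, 5, 6, 0, 4, 2, 8, 7, 3]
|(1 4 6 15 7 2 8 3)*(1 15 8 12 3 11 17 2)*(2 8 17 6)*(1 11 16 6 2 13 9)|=12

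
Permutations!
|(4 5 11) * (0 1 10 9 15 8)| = 6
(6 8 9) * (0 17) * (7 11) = (0 17)(6 8 9)(7 11) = [17, 1, 2, 3, 4, 5, 8, 11, 9, 6, 10, 7, 12, 13, 14, 15, 16, 0]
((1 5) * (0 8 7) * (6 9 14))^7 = ((0 8 7)(1 5)(6 9 14))^7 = (0 8 7)(1 5)(6 9 14)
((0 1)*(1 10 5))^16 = ((0 10 5 1))^16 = (10)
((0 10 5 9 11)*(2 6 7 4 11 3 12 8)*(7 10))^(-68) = ((0 7 4 11)(2 6 10 5 9 3 12 8))^(-68) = (2 9)(3 6)(5 8)(10 12)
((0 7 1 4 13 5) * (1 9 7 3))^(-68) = (0 13 1)(3 5 4)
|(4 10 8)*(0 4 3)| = 5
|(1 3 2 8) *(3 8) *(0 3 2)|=2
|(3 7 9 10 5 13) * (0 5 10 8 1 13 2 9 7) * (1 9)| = 6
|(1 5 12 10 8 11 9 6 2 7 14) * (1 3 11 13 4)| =|(1 5 12 10 8 13 4)(2 7 14 3 11 9 6)| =7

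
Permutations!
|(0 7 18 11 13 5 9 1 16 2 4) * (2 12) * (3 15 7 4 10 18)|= 30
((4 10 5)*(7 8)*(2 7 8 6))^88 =(2 7 6)(4 10 5)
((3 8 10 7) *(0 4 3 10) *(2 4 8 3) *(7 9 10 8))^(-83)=(0 7 8)(2 4)(9 10)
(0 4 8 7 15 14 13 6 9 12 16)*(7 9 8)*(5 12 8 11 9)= [4, 1, 2, 3, 7, 12, 11, 15, 5, 8, 10, 9, 16, 6, 13, 14, 0]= (0 4 7 15 14 13 6 11 9 8 5 12 16)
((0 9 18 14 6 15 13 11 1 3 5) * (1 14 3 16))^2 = ((0 9 18 3 5)(1 16)(6 15 13 11 14))^2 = (0 18 5 9 3)(6 13 14 15 11)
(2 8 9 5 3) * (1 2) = (1 2 8 9 5 3) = [0, 2, 8, 1, 4, 3, 6, 7, 9, 5]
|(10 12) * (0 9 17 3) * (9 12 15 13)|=|(0 12 10 15 13 9 17 3)|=8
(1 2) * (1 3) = (1 2 3) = [0, 2, 3, 1]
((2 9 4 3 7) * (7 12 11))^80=((2 9 4 3 12 11 7))^80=(2 3 7 4 11 9 12)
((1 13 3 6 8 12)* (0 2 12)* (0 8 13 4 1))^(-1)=(0 12 2)(1 4)(3 13 6)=((0 2 12)(1 4)(3 6 13))^(-1)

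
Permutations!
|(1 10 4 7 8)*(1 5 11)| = 7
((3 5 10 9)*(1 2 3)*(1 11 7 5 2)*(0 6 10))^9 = ((0 6 10 9 11 7 5)(2 3))^9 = (0 10 11 5 6 9 7)(2 3)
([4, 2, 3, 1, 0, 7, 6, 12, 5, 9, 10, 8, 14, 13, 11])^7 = (0 4)(1 2 3)(5 7 12 14 11 8)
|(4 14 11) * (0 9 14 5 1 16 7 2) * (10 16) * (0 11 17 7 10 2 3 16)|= |(0 9 14 17 7 3 16 10)(1 2 11 4 5)|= 40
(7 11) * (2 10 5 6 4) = (2 10 5 6 4)(7 11) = [0, 1, 10, 3, 2, 6, 4, 11, 8, 9, 5, 7]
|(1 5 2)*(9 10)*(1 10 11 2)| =4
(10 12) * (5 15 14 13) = (5 15 14 13)(10 12) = [0, 1, 2, 3, 4, 15, 6, 7, 8, 9, 12, 11, 10, 5, 13, 14]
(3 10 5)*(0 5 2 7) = [5, 1, 7, 10, 4, 3, 6, 0, 8, 9, 2] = (0 5 3 10 2 7)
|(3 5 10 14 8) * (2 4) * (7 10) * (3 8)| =10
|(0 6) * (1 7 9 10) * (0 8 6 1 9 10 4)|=|(0 1 7 10 9 4)(6 8)|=6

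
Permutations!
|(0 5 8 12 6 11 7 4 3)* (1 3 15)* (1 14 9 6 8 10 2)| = 42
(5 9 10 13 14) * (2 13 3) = (2 13 14 5 9 10 3) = [0, 1, 13, 2, 4, 9, 6, 7, 8, 10, 3, 11, 12, 14, 5]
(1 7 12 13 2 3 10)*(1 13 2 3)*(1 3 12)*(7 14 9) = [0, 14, 3, 10, 4, 5, 6, 1, 8, 7, 13, 11, 2, 12, 9] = (1 14 9 7)(2 3 10 13 12)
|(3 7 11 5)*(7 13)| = 5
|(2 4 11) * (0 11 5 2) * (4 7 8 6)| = |(0 11)(2 7 8 6 4 5)| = 6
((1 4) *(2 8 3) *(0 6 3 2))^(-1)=((0 6 3)(1 4)(2 8))^(-1)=(0 3 6)(1 4)(2 8)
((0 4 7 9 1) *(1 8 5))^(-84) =(9)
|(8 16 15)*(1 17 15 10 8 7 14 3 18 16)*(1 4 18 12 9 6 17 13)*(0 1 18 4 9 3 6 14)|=|(0 1 13 18 16 10 8 9 14 6 17 15 7)(3 12)|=26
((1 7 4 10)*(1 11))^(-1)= (1 11 10 4 7)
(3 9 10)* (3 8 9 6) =(3 6)(8 9 10) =[0, 1, 2, 6, 4, 5, 3, 7, 9, 10, 8]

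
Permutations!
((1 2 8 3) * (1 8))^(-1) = ((1 2)(3 8))^(-1) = (1 2)(3 8)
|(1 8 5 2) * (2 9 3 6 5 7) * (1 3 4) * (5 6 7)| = 15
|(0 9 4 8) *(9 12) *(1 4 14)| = |(0 12 9 14 1 4 8)| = 7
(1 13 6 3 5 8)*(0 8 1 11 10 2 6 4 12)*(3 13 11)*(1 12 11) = (0 8 3 5 12)(2 6 13 4 11 10) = [8, 1, 6, 5, 11, 12, 13, 7, 3, 9, 2, 10, 0, 4]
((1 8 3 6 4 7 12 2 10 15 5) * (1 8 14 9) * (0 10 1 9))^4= ((0 10 15 5 8 3 6 4 7 12 2 1 14))^4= (0 8 7 14 5 4 1 15 6 2 10 3 12)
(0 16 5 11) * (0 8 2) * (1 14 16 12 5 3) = (0 12 5 11 8 2)(1 14 16 3) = [12, 14, 0, 1, 4, 11, 6, 7, 2, 9, 10, 8, 5, 13, 16, 15, 3]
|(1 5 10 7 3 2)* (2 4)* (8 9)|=14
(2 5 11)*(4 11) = (2 5 4 11) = [0, 1, 5, 3, 11, 4, 6, 7, 8, 9, 10, 2]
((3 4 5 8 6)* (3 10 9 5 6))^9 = (3 6 9 8 4 10 5)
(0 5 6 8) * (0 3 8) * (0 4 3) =(0 5 6 4 3 8) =[5, 1, 2, 8, 3, 6, 4, 7, 0]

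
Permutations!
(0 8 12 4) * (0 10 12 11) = (0 8 11)(4 10 12) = [8, 1, 2, 3, 10, 5, 6, 7, 11, 9, 12, 0, 4]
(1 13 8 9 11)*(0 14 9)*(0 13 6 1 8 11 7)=(0 14 9 7)(1 6)(8 13 11)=[14, 6, 2, 3, 4, 5, 1, 0, 13, 7, 10, 8, 12, 11, 9]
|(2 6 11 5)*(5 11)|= 3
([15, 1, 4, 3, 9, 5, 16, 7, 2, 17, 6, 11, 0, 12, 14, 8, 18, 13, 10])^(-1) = (0 12 13 17 9 4 2 8 15)(6 10 18 16)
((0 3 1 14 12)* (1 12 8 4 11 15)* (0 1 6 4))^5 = ((0 3 12 1 14 8)(4 11 15 6))^5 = (0 8 14 1 12 3)(4 11 15 6)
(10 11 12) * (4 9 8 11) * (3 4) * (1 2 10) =[0, 2, 10, 4, 9, 5, 6, 7, 11, 8, 3, 12, 1] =(1 2 10 3 4 9 8 11 12)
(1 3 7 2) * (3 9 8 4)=(1 9 8 4 3 7 2)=[0, 9, 1, 7, 3, 5, 6, 2, 4, 8]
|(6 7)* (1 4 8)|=6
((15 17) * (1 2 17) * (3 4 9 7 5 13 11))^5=((1 2 17 15)(3 4 9 7 5 13 11))^5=(1 2 17 15)(3 13 7 4 11 5 9)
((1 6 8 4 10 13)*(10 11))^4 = ((1 6 8 4 11 10 13))^4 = (1 11 6 10 8 13 4)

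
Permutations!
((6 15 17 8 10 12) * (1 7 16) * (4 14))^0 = ((1 7 16)(4 14)(6 15 17 8 10 12))^0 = (17)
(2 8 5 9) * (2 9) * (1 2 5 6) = (9)(1 2 8 6) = [0, 2, 8, 3, 4, 5, 1, 7, 6, 9]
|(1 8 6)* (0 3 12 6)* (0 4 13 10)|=|(0 3 12 6 1 8 4 13 10)|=9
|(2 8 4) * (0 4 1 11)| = 6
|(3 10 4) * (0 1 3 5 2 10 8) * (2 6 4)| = 12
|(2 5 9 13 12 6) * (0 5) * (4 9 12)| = |(0 5 12 6 2)(4 9 13)| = 15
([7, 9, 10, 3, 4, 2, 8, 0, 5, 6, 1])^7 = [7, 1, 2, 3, 4, 5, 6, 0, 8, 9, 10]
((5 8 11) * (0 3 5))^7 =((0 3 5 8 11))^7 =(0 5 11 3 8)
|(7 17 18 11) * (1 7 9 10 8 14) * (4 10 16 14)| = |(1 7 17 18 11 9 16 14)(4 10 8)| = 24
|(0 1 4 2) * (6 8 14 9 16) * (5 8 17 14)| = |(0 1 4 2)(5 8)(6 17 14 9 16)| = 20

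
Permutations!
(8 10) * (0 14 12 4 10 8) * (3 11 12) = (0 14 3 11 12 4 10) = [14, 1, 2, 11, 10, 5, 6, 7, 8, 9, 0, 12, 4, 13, 3]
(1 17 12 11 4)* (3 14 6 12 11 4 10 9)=(1 17 11 10 9 3 14 6 12 4)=[0, 17, 2, 14, 1, 5, 12, 7, 8, 3, 9, 10, 4, 13, 6, 15, 16, 11]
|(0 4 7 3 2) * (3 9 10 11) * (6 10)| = |(0 4 7 9 6 10 11 3 2)| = 9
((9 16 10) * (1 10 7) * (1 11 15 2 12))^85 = (1 7 12 16 2 9 15 10 11)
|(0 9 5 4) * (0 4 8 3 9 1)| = |(0 1)(3 9 5 8)| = 4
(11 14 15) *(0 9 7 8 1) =(0 9 7 8 1)(11 14 15) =[9, 0, 2, 3, 4, 5, 6, 8, 1, 7, 10, 14, 12, 13, 15, 11]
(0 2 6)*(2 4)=[4, 1, 6, 3, 2, 5, 0]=(0 4 2 6)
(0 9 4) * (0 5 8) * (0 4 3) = (0 9 3)(4 5 8) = [9, 1, 2, 0, 5, 8, 6, 7, 4, 3]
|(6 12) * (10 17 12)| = 4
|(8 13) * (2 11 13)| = 4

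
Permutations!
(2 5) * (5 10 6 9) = (2 10 6 9 5) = [0, 1, 10, 3, 4, 2, 9, 7, 8, 5, 6]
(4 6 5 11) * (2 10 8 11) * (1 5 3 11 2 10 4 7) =(1 5 10 8 2 4 6 3 11 7) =[0, 5, 4, 11, 6, 10, 3, 1, 2, 9, 8, 7]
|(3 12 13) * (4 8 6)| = 3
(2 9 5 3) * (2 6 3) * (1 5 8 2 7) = (1 5 7)(2 9 8)(3 6) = [0, 5, 9, 6, 4, 7, 3, 1, 2, 8]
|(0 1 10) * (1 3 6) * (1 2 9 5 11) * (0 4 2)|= 21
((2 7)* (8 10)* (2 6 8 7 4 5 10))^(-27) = (2 4 5 10 7 6 8) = ((2 4 5 10 7 6 8))^(-27)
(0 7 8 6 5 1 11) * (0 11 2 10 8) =[7, 2, 10, 3, 4, 1, 5, 0, 6, 9, 8, 11] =(11)(0 7)(1 2 10 8 6 5)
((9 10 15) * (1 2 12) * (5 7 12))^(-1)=(1 12 7 5 2)(9 15 10)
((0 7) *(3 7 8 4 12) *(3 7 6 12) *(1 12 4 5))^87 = ((0 8 5 1 12 7)(3 6 4))^87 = (0 1)(5 7)(8 12)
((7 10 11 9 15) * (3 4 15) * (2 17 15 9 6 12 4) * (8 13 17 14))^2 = (2 8 17 7 11 12 9)(3 14 13 15 10 6 4)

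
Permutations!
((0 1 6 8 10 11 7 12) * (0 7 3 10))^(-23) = ((0 1 6 8)(3 10 11)(7 12))^(-23) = (0 1 6 8)(3 10 11)(7 12)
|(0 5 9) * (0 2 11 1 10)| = |(0 5 9 2 11 1 10)| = 7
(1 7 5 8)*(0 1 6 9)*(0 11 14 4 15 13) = (0 1 7 5 8 6 9 11 14 4 15 13) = [1, 7, 2, 3, 15, 8, 9, 5, 6, 11, 10, 14, 12, 0, 4, 13]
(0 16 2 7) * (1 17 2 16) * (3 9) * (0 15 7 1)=(1 17 2)(3 9)(7 15)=[0, 17, 1, 9, 4, 5, 6, 15, 8, 3, 10, 11, 12, 13, 14, 7, 16, 2]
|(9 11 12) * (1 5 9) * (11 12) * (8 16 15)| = 12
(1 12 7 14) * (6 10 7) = (1 12 6 10 7 14) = [0, 12, 2, 3, 4, 5, 10, 14, 8, 9, 7, 11, 6, 13, 1]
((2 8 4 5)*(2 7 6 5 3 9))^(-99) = ((2 8 4 3 9)(5 7 6))^(-99) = (2 8 4 3 9)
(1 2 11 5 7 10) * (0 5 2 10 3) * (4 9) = (0 5 7 3)(1 10)(2 11)(4 9) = [5, 10, 11, 0, 9, 7, 6, 3, 8, 4, 1, 2]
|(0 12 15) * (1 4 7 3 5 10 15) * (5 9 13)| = 11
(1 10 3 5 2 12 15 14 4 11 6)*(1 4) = (1 10 3 5 2 12 15 14)(4 11 6) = [0, 10, 12, 5, 11, 2, 4, 7, 8, 9, 3, 6, 15, 13, 1, 14]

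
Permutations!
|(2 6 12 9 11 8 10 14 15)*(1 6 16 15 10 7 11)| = |(1 6 12 9)(2 16 15)(7 11 8)(10 14)| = 12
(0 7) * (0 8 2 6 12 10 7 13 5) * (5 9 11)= (0 13 9 11 5)(2 6 12 10 7 8)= [13, 1, 6, 3, 4, 0, 12, 8, 2, 11, 7, 5, 10, 9]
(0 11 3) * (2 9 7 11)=(0 2 9 7 11 3)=[2, 1, 9, 0, 4, 5, 6, 11, 8, 7, 10, 3]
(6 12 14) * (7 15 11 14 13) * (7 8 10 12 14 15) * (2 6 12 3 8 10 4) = (2 6 14 12 13 10 3 8 4)(11 15) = [0, 1, 6, 8, 2, 5, 14, 7, 4, 9, 3, 15, 13, 10, 12, 11]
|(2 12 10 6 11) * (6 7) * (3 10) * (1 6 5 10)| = 6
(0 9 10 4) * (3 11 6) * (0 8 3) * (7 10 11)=(0 9 11 6)(3 7 10 4 8)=[9, 1, 2, 7, 8, 5, 0, 10, 3, 11, 4, 6]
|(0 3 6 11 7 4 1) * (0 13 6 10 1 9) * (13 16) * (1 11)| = 28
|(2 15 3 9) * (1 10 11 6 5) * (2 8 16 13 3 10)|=|(1 2 15 10 11 6 5)(3 9 8 16 13)|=35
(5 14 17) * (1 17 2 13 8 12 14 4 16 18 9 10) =(1 17 5 4 16 18 9 10)(2 13 8 12 14) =[0, 17, 13, 3, 16, 4, 6, 7, 12, 10, 1, 11, 14, 8, 2, 15, 18, 5, 9]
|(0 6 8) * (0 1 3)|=|(0 6 8 1 3)|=5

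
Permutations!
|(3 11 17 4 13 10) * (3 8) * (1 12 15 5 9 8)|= 12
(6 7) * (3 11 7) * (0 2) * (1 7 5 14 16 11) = [2, 7, 0, 1, 4, 14, 3, 6, 8, 9, 10, 5, 12, 13, 16, 15, 11] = (0 2)(1 7 6 3)(5 14 16 11)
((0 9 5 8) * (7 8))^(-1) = (0 8 7 5 9)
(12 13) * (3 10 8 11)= [0, 1, 2, 10, 4, 5, 6, 7, 11, 9, 8, 3, 13, 12]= (3 10 8 11)(12 13)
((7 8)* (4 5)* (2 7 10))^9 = ((2 7 8 10)(4 5))^9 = (2 7 8 10)(4 5)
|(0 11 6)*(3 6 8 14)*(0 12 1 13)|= |(0 11 8 14 3 6 12 1 13)|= 9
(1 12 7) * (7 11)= (1 12 11 7)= [0, 12, 2, 3, 4, 5, 6, 1, 8, 9, 10, 7, 11]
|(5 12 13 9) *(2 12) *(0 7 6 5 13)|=6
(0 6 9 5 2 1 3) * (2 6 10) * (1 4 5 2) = (0 10 1 3)(2 4 5 6 9) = [10, 3, 4, 0, 5, 6, 9, 7, 8, 2, 1]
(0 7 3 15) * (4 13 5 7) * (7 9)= (0 4 13 5 9 7 3 15)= [4, 1, 2, 15, 13, 9, 6, 3, 8, 7, 10, 11, 12, 5, 14, 0]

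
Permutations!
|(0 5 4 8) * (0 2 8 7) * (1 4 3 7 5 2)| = 8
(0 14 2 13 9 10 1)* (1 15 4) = (0 14 2 13 9 10 15 4 1) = [14, 0, 13, 3, 1, 5, 6, 7, 8, 10, 15, 11, 12, 9, 2, 4]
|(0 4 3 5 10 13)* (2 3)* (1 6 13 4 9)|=5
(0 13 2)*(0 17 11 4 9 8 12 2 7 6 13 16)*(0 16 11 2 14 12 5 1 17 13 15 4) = [11, 17, 13, 3, 9, 1, 15, 6, 5, 8, 10, 0, 14, 7, 12, 4, 16, 2] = (0 11)(1 17 2 13 7 6 15 4 9 8 5)(12 14)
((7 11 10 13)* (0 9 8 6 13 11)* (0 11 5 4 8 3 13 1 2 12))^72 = (0 3 7 10 4 6 2)(1 12 9 13 11 5 8)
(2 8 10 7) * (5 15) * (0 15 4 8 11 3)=(0 15 5 4 8 10 7 2 11 3)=[15, 1, 11, 0, 8, 4, 6, 2, 10, 9, 7, 3, 12, 13, 14, 5]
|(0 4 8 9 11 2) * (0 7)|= |(0 4 8 9 11 2 7)|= 7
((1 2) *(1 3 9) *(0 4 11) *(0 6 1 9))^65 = (0 11 1 3 4 6 2)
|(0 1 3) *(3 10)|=4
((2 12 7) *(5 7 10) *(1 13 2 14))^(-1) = ((1 13 2 12 10 5 7 14))^(-1) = (1 14 7 5 10 12 2 13)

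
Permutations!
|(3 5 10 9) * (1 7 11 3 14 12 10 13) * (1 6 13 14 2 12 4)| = |(1 7 11 3 5 14 4)(2 12 10 9)(6 13)| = 28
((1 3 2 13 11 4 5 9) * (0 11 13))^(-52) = (13)(0 9)(1 11)(2 5)(3 4)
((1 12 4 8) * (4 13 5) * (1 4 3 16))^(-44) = (1 3 13)(5 12 16)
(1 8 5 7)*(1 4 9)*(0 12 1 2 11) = (0 12 1 8 5 7 4 9 2 11) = [12, 8, 11, 3, 9, 7, 6, 4, 5, 2, 10, 0, 1]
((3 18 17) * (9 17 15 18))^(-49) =(3 17 9)(15 18) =((3 9 17)(15 18))^(-49)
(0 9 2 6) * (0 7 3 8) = (0 9 2 6 7 3 8) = [9, 1, 6, 8, 4, 5, 7, 3, 0, 2]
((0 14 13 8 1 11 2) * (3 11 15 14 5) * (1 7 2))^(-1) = (0 2 7 8 13 14 15 1 11 3 5)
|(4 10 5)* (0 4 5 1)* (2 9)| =4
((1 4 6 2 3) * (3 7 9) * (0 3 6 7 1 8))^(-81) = ((0 3 8)(1 4 7 9 6 2))^(-81) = (1 9)(2 7)(4 6)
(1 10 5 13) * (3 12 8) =(1 10 5 13)(3 12 8) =[0, 10, 2, 12, 4, 13, 6, 7, 3, 9, 5, 11, 8, 1]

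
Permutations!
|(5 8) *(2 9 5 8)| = 3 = |(2 9 5)|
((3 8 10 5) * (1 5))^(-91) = (1 10 8 3 5)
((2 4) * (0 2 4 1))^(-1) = ((4)(0 2 1))^(-1) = (4)(0 1 2)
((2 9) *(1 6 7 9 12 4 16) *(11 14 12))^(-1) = (1 16 4 12 14 11 2 9 7 6)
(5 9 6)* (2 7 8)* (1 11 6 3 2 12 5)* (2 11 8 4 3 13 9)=[0, 8, 7, 11, 3, 2, 1, 4, 12, 13, 10, 6, 5, 9]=(1 8 12 5 2 7 4 3 11 6)(9 13)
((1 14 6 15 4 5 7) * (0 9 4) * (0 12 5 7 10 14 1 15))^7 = (0 10 15 9 14 12 4 6 5 7)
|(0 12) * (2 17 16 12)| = |(0 2 17 16 12)| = 5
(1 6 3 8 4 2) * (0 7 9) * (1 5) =(0 7 9)(1 6 3 8 4 2 5) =[7, 6, 5, 8, 2, 1, 3, 9, 4, 0]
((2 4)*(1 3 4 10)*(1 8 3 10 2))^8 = (1 3 10 4 8)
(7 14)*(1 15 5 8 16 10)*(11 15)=(1 11 15 5 8 16 10)(7 14)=[0, 11, 2, 3, 4, 8, 6, 14, 16, 9, 1, 15, 12, 13, 7, 5, 10]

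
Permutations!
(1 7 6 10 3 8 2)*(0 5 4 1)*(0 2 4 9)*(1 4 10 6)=[5, 7, 2, 8, 4, 9, 6, 1, 10, 0, 3]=(0 5 9)(1 7)(3 8 10)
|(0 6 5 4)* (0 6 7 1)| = |(0 7 1)(4 6 5)| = 3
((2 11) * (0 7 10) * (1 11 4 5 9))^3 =(1 4)(2 9)(5 11)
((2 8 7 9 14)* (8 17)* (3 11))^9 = ((2 17 8 7 9 14)(3 11))^9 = (2 7)(3 11)(8 14)(9 17)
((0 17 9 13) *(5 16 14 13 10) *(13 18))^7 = ((0 17 9 10 5 16 14 18 13))^7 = (0 18 16 10 17 13 14 5 9)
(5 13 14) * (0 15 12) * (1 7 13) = (0 15 12)(1 7 13 14 5) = [15, 7, 2, 3, 4, 1, 6, 13, 8, 9, 10, 11, 0, 14, 5, 12]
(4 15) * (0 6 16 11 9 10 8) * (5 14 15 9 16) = (0 6 5 14 15 4 9 10 8)(11 16) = [6, 1, 2, 3, 9, 14, 5, 7, 0, 10, 8, 16, 12, 13, 15, 4, 11]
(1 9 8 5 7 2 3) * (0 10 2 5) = [10, 9, 3, 1, 4, 7, 6, 5, 0, 8, 2] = (0 10 2 3 1 9 8)(5 7)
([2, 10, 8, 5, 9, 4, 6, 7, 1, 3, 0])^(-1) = (0 10 1 8 2)(3 9 4 5)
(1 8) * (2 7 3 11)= (1 8)(2 7 3 11)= [0, 8, 7, 11, 4, 5, 6, 3, 1, 9, 10, 2]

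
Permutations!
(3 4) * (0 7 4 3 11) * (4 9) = (0 7 9 4 11) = [7, 1, 2, 3, 11, 5, 6, 9, 8, 4, 10, 0]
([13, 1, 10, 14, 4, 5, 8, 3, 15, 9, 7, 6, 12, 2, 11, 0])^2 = (0 2 7 14 6 15 13 10 3 11 8)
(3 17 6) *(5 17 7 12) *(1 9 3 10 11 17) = (1 9 3 7 12 5)(6 10 11 17) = [0, 9, 2, 7, 4, 1, 10, 12, 8, 3, 11, 17, 5, 13, 14, 15, 16, 6]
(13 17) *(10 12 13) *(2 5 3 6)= (2 5 3 6)(10 12 13 17)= [0, 1, 5, 6, 4, 3, 2, 7, 8, 9, 12, 11, 13, 17, 14, 15, 16, 10]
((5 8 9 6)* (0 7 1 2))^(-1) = ((0 7 1 2)(5 8 9 6))^(-1) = (0 2 1 7)(5 6 9 8)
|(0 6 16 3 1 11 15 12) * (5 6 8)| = 10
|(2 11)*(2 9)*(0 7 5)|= 3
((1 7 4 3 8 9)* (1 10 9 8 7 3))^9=(1 3 7 4)(9 10)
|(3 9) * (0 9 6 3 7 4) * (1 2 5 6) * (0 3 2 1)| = 15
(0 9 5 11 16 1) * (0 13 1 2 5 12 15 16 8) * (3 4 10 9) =(0 3 4 10 9 12 15 16 2 5 11 8)(1 13) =[3, 13, 5, 4, 10, 11, 6, 7, 0, 12, 9, 8, 15, 1, 14, 16, 2]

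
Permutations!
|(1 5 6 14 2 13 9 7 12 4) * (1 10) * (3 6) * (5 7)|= 35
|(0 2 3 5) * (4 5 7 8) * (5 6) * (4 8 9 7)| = |(0 2 3 4 6 5)(7 9)| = 6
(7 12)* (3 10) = [0, 1, 2, 10, 4, 5, 6, 12, 8, 9, 3, 11, 7] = (3 10)(7 12)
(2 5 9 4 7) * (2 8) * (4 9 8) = (9)(2 5 8)(4 7) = [0, 1, 5, 3, 7, 8, 6, 4, 2, 9]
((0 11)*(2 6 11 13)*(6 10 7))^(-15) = (0 11 6 7 10 2 13)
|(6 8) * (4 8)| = |(4 8 6)| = 3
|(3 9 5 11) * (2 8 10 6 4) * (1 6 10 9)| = |(1 6 4 2 8 9 5 11 3)| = 9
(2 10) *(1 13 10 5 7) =(1 13 10 2 5 7) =[0, 13, 5, 3, 4, 7, 6, 1, 8, 9, 2, 11, 12, 10]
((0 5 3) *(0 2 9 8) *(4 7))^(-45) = (0 2)(3 8)(4 7)(5 9)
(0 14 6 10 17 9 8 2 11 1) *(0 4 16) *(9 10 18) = (0 14 6 18 9 8 2 11 1 4 16)(10 17) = [14, 4, 11, 3, 16, 5, 18, 7, 2, 8, 17, 1, 12, 13, 6, 15, 0, 10, 9]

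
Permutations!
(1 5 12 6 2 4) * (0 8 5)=(0 8 5 12 6 2 4 1)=[8, 0, 4, 3, 1, 12, 2, 7, 5, 9, 10, 11, 6]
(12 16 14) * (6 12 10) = [0, 1, 2, 3, 4, 5, 12, 7, 8, 9, 6, 11, 16, 13, 10, 15, 14] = (6 12 16 14 10)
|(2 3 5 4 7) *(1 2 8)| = 7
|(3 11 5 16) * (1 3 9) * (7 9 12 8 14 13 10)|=12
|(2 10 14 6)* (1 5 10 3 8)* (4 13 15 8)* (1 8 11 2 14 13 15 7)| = |(1 5 10 13 7)(2 3 4 15 11)(6 14)| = 10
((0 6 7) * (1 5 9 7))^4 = (0 9 1)(5 6 7)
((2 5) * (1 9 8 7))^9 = (1 9 8 7)(2 5)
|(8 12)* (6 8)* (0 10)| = 6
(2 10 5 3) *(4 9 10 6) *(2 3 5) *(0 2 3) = (0 2 6 4 9 10 3) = [2, 1, 6, 0, 9, 5, 4, 7, 8, 10, 3]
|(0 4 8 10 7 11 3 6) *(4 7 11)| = |(0 7 4 8 10 11 3 6)| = 8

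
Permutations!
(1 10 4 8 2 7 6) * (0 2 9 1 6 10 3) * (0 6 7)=(0 2)(1 3 6 7 10 4 8 9)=[2, 3, 0, 6, 8, 5, 7, 10, 9, 1, 4]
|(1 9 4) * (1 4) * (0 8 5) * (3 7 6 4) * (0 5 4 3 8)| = |(1 9)(3 7 6)(4 8)| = 6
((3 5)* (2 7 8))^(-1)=((2 7 8)(3 5))^(-1)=(2 8 7)(3 5)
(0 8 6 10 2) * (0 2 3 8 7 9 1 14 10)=[7, 14, 2, 8, 4, 5, 0, 9, 6, 1, 3, 11, 12, 13, 10]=(0 7 9 1 14 10 3 8 6)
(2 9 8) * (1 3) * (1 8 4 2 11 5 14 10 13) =[0, 3, 9, 8, 2, 14, 6, 7, 11, 4, 13, 5, 12, 1, 10] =(1 3 8 11 5 14 10 13)(2 9 4)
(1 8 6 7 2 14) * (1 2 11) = [0, 8, 14, 3, 4, 5, 7, 11, 6, 9, 10, 1, 12, 13, 2] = (1 8 6 7 11)(2 14)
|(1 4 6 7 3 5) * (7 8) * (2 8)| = |(1 4 6 2 8 7 3 5)| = 8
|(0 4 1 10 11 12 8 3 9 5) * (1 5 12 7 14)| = |(0 4 5)(1 10 11 7 14)(3 9 12 8)| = 60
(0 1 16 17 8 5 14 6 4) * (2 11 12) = (0 1 16 17 8 5 14 6 4)(2 11 12) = [1, 16, 11, 3, 0, 14, 4, 7, 5, 9, 10, 12, 2, 13, 6, 15, 17, 8]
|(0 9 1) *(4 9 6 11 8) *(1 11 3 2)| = 20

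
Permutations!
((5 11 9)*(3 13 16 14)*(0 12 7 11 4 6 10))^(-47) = (0 6 5 11 12 10 4 9 7)(3 13 16 14)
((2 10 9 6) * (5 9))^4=(2 6 9 5 10)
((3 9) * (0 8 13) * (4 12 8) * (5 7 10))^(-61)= ((0 4 12 8 13)(3 9)(5 7 10))^(-61)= (0 13 8 12 4)(3 9)(5 10 7)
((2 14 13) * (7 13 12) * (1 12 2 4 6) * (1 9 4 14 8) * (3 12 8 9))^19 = (1 8)(2 9 4 6 3 12 7 13 14)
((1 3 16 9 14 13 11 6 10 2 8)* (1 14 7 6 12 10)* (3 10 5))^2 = (1 2 14 11 5 16 7)(3 9 6 10 8 13 12)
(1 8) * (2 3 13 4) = [0, 8, 3, 13, 2, 5, 6, 7, 1, 9, 10, 11, 12, 4] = (1 8)(2 3 13 4)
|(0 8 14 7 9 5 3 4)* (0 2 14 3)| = |(0 8 3 4 2 14 7 9 5)| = 9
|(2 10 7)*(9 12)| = |(2 10 7)(9 12)| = 6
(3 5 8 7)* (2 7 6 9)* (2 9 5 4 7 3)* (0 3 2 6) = [3, 1, 2, 4, 7, 8, 5, 6, 0, 9] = (9)(0 3 4 7 6 5 8)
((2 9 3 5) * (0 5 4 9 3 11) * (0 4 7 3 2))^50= (4 11 9)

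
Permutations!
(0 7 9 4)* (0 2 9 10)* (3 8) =(0 7 10)(2 9 4)(3 8) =[7, 1, 9, 8, 2, 5, 6, 10, 3, 4, 0]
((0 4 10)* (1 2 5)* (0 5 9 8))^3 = ((0 4 10 5 1 2 9 8))^3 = (0 5 9 4 1 8 10 2)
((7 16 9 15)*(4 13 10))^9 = ((4 13 10)(7 16 9 15))^9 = (7 16 9 15)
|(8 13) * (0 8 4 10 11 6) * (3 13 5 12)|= |(0 8 5 12 3 13 4 10 11 6)|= 10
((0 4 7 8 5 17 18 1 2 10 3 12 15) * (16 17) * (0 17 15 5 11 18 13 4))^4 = ((1 2 10 3 12 5 16 15 17 13 4 7 8 11 18))^4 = (1 12 17 8 2 5 13 11 10 16 4 18 3 15 7)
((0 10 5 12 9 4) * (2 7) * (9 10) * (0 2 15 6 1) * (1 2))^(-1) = ((0 9 4 1)(2 7 15 6)(5 12 10))^(-1) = (0 1 4 9)(2 6 15 7)(5 10 12)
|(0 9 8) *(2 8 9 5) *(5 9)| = |(0 9 5 2 8)| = 5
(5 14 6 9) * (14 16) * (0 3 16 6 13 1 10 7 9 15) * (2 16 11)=(0 3 11 2 16 14 13 1 10 7 9 5 6 15)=[3, 10, 16, 11, 4, 6, 15, 9, 8, 5, 7, 2, 12, 1, 13, 0, 14]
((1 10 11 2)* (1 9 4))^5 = (1 4 9 2 11 10) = ((1 10 11 2 9 4))^5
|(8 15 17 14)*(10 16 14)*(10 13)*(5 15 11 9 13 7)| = 28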